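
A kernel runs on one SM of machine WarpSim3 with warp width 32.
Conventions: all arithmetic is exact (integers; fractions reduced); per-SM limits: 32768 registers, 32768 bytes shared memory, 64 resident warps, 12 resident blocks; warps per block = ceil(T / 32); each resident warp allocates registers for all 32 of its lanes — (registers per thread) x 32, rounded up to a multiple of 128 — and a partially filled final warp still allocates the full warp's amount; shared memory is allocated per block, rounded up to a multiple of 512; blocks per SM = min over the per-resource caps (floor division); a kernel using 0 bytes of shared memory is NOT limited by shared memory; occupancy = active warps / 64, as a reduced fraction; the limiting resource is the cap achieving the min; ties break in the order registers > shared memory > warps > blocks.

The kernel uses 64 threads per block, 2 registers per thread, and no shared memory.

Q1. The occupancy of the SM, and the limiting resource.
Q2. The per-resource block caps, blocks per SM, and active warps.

Answer: occupancy 3/8, limited by blocks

registers: 128 blocks
shared memory: no limit (kernel uses none)
warps: 32 blocks
blocks: 12 blocks

Answer: 12 blocks, 24 active warps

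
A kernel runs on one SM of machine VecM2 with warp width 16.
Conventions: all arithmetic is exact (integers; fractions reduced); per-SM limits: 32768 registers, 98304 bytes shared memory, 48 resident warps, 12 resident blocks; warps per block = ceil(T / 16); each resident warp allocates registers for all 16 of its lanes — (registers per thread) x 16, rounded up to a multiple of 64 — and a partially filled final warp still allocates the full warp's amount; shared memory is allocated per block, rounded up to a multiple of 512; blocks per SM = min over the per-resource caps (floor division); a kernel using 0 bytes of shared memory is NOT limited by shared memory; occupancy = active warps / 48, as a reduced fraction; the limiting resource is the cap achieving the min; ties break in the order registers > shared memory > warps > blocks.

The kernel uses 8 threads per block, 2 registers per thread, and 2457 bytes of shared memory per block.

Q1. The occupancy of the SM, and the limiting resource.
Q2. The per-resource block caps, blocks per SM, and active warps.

Answer: occupancy 1/4, limited by blocks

registers: 512 blocks
shared memory: 38 blocks
warps: 48 blocks
blocks: 12 blocks

Answer: 12 blocks, 12 active warps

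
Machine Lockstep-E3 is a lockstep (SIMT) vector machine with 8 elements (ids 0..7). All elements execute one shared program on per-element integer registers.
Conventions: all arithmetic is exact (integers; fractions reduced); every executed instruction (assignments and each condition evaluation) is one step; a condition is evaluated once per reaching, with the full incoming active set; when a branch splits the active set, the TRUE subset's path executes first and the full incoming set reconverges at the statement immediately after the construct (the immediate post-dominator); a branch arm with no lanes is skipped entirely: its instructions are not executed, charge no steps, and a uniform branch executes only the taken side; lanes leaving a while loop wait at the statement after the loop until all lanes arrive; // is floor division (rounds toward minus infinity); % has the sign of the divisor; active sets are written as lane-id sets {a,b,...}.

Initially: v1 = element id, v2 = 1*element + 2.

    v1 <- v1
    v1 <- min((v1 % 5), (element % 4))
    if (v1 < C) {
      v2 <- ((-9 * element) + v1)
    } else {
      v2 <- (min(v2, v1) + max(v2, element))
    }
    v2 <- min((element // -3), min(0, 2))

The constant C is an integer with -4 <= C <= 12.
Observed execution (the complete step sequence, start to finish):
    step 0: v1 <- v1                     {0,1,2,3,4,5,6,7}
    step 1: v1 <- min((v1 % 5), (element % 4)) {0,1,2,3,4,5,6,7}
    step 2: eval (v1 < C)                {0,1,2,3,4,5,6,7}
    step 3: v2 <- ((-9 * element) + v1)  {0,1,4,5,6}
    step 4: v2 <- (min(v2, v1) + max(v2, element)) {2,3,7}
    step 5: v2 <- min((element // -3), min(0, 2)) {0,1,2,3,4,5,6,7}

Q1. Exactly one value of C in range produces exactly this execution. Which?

Answer: C = 2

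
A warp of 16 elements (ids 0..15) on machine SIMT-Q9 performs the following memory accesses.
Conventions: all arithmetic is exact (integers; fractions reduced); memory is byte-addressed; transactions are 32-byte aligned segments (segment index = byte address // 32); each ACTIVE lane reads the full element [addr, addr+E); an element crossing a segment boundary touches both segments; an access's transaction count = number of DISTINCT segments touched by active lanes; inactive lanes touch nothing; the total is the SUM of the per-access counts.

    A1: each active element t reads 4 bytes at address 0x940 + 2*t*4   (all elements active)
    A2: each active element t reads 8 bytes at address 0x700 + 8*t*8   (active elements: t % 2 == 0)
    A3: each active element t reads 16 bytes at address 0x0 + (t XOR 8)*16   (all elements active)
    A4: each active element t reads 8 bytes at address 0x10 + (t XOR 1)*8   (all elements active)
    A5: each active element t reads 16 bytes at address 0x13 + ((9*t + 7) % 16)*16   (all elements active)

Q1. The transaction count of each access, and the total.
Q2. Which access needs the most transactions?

A1: 4 transactions
A2: 8 transactions
A3: 8 transactions
A4: 5 transactions
A5: 9 transactions

Answer: 4,8,8,5,9; total 34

Answer: A5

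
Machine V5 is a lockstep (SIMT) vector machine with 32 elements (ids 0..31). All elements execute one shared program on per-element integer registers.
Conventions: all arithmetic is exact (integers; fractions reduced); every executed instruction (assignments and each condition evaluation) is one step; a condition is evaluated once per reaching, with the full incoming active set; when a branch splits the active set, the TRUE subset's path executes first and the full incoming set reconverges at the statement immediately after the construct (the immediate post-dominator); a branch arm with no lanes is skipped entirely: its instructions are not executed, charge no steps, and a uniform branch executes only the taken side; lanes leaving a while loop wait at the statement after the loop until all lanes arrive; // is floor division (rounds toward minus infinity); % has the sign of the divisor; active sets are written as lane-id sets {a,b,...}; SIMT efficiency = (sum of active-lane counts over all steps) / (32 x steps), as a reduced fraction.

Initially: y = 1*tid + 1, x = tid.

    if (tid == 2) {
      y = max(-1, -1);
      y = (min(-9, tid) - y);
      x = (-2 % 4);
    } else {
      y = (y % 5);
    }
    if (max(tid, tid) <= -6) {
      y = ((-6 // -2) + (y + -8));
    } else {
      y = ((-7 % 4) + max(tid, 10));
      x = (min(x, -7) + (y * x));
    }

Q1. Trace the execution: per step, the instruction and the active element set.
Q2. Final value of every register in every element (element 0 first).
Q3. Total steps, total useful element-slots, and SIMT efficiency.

step 0: eval (tid == 2)              {0,1,2,3,4,5,6,7,8,9,10,11,12,13,14,15,16,17,18,19,20,21,22,23,24,25,26,27,28,29,30,31}
step 1: y <- max(-1, -1)             {2}
step 2: y <- (min(-9, tid) - y)      {2}
step 3: x <- (-2 % 4)                {2}
step 4: y <- (y % 5)                 {0,1,3,4,5,6,7,8,9,10,11,12,13,14,15,16,17,18,19,20,21,22,23,24,25,26,27,28,29,30,31}
step 5: eval (max(tid, tid) <= -6)   {0,1,2,3,4,5,6,7,8,9,10,11,12,13,14,15,16,17,18,19,20,21,22,23,24,25,26,27,28,29,30,31}
step 6: y <- ((-7 % 4) + max(tid, 10)) {0,1,2,3,4,5,6,7,8,9,10,11,12,13,14,15,16,17,18,19,20,21,22,23,24,25,26,27,28,29,30,31}
step 7: x <- (min(x, -7) + (y * x))  {0,1,2,3,4,5,6,7,8,9,10,11,12,13,14,15,16,17,18,19,20,21,22,23,24,25,26,27,28,29,30,31}

Answer: 8 steps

y: 11,11,11,11,11,11,11,11,11,11,11,12,13,14,15,16,17,18,19,20,21,22,23,24,25,26,27,28,29,30,31,32
x: -7,4,15,26,37,48,59,70,81,92,103,125,149,175,203,233,265,299,335,373,413,455,499,545,593,643,695,749,805,863,923,985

steps = 8; useful = 162; efficiency = 162/256 = 81/128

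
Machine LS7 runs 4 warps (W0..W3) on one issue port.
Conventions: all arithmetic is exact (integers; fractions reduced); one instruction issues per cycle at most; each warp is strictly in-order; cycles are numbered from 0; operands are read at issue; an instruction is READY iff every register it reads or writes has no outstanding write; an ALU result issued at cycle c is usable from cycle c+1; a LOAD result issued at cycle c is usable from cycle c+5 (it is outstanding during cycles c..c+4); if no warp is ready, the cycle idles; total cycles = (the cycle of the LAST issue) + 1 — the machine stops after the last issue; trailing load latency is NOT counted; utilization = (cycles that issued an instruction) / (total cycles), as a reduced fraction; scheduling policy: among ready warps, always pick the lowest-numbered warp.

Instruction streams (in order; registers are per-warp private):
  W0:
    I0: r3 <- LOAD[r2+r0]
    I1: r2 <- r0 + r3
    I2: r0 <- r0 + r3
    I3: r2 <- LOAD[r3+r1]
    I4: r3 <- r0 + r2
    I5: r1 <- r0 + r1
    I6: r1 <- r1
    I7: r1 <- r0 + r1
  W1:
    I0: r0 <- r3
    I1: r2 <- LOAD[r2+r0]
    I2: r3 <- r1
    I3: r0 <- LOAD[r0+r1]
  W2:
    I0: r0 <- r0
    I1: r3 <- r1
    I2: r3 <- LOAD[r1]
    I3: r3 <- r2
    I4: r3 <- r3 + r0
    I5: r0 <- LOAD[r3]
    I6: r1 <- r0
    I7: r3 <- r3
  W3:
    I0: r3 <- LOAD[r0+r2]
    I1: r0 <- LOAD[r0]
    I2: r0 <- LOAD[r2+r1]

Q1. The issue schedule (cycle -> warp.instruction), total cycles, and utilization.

cycle 0: W0.I0
cycle 1: W1.I0
cycle 2: W1.I1
cycle 3: W1.I2
cycle 4: W1.I3
cycle 5: W0.I1
cycle 6: W0.I2
cycle 7: W0.I3
cycle 8: W2.I0
cycle 9: W2.I1
cycle 10: W2.I2
cycle 11: W3.I0
cycle 12: W0.I4
cycle 13: W0.I5
cycle 14: W0.I6
cycle 15: W0.I7
cycle 16: W2.I3
cycle 17: W2.I4
cycle 18: W2.I5
cycle 19: W3.I1
cycle 20: idle
cycle 21: idle
cycle 22: idle
cycle 23: W2.I6
cycle 24: W2.I7
cycle 25: W3.I2

Answer: 26 cycles, utilization 23/26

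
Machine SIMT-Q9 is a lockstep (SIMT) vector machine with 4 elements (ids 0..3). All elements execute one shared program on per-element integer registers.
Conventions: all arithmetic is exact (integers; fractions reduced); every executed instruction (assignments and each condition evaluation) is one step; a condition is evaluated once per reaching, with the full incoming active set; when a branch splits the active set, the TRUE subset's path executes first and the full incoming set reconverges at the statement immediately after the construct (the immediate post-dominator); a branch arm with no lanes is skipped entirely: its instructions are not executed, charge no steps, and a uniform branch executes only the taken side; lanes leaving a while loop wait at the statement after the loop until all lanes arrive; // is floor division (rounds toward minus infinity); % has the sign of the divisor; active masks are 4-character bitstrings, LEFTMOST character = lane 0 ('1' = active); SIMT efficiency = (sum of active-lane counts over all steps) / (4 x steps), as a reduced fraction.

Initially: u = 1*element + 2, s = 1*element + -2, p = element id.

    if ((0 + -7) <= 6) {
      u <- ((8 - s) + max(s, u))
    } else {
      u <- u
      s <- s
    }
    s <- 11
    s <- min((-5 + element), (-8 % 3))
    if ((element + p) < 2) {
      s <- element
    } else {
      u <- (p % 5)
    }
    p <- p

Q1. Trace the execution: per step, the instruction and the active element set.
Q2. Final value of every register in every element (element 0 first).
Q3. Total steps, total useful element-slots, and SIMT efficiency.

step 0: eval ((0 + -7) <= 6)         1111
step 1: u <- ((8 - s) + max(s, u))   1111
step 2: s <- 11                      1111
step 3: s <- min((-5 + element), (-8 % 3)) 1111
step 4: eval ((element + p) < 2)     1111
step 5: s <- element                 1000
step 6: u <- (p % 5)                 0111
step 7: p <- p                       1111

Answer: 8 steps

u: 12,1,2,3
s: 0,-4,-3,-2
p: 0,1,2,3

steps = 8; useful = 28; efficiency = 28/32 = 7/8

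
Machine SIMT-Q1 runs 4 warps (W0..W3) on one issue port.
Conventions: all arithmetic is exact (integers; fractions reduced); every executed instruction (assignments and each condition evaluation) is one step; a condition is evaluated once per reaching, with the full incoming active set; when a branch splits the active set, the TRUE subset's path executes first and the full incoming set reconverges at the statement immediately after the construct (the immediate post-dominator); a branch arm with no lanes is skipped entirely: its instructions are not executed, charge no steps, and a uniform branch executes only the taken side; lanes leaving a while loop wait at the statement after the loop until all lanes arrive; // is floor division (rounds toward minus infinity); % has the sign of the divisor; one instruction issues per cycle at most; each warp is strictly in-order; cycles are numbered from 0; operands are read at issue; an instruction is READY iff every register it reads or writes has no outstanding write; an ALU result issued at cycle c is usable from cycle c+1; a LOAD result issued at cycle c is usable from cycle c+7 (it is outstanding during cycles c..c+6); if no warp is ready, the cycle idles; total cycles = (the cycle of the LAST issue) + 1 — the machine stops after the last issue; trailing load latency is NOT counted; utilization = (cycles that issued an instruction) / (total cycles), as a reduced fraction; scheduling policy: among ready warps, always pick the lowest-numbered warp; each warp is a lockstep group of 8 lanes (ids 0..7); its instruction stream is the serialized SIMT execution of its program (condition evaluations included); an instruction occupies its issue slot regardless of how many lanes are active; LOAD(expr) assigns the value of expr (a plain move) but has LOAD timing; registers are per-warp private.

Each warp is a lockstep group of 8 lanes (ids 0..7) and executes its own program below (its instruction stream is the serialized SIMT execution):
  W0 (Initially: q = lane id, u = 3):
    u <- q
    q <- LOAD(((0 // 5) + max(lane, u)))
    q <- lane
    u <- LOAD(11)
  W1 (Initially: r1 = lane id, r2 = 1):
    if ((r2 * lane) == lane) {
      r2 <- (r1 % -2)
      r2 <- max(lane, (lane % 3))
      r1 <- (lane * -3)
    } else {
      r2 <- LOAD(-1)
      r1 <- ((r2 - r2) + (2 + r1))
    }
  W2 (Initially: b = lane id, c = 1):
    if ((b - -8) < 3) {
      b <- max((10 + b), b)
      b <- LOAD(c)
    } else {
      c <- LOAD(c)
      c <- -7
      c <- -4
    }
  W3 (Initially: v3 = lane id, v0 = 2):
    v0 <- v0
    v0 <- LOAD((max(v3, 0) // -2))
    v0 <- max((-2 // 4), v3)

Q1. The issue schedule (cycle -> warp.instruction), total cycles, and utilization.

cycle 0: W0.I0
cycle 1: W0.I1
cycle 2: W1.I0
cycle 3: W1.I1
cycle 4: W1.I2
cycle 5: W1.I3
cycle 6: W2.I0
cycle 7: W2.I1
cycle 8: W0.I2
cycle 9: W0.I3
cycle 10: W3.I0
cycle 11: W3.I1
cycle 12: idle
cycle 13: idle
cycle 14: W2.I2
cycle 15: W2.I3
cycle 16: idle
cycle 17: idle
cycle 18: W3.I2

Answer: 19 cycles, utilization 15/19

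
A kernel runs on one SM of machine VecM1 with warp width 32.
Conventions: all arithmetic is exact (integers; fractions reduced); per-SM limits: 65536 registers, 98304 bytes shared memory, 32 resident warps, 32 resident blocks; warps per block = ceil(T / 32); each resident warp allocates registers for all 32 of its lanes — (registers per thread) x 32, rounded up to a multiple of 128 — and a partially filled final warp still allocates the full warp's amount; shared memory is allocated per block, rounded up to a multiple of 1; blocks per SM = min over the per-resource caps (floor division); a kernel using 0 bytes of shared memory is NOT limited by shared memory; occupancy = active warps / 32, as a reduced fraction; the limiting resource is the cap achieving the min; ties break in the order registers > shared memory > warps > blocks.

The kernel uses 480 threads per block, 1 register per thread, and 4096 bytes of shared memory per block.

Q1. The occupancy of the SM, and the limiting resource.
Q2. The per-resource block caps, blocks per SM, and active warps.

Answer: occupancy 15/16, limited by warps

registers: 34 blocks
shared memory: 24 blocks
warps: 2 blocks
blocks: 32 blocks

Answer: 2 blocks, 30 active warps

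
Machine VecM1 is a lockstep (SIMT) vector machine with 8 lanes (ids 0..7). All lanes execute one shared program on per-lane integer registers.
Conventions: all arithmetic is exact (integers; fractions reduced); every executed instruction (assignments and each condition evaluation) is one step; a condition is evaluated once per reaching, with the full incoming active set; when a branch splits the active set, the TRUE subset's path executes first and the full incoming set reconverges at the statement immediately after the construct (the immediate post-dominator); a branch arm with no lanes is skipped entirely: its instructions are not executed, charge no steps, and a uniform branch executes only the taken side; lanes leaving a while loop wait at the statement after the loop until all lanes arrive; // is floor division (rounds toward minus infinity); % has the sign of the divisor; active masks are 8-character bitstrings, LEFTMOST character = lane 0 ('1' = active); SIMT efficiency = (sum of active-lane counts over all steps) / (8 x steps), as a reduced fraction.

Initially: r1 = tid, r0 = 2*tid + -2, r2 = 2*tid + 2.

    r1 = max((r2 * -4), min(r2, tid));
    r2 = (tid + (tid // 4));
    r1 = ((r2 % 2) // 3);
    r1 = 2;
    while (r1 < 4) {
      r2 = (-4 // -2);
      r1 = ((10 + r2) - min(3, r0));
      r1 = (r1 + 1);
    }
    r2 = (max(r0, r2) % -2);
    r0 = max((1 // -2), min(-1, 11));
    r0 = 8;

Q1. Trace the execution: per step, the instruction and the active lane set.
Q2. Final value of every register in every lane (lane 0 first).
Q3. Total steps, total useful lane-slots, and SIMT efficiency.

step 0: r1 <- max((r2 * -4), min(r2, tid)) 11111111
step 1: r2 <- (tid + (tid // 4))     11111111
step 2: r1 <- ((r2 % 2) // 3)        11111111
step 3: r1 <- 2                      11111111
step 4: eval (r1 < 4)                11111111
step 5: r2 <- (-4 // -2)             11111111
step 6: r1 <- ((10 + r2) - min(3, r0)) 11111111
step 7: r1 <- (r1 + 1)               11111111
step 8: eval (r1 < 4)                11111111
step 9: r2 <- (max(r0, r2) % -2)     11111111
step 10: r0 <- max((1 // -2), min(-1, 11)) 11111111
step 11: r0 <- 8                      11111111

Answer: 12 steps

r1: 15,13,11,10,10,10,10,10
r0: 8,8,8,8,8,8,8,8
r2: 0,0,0,0,0,0,0,0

steps = 12; useful = 96; efficiency = 96/96 = 1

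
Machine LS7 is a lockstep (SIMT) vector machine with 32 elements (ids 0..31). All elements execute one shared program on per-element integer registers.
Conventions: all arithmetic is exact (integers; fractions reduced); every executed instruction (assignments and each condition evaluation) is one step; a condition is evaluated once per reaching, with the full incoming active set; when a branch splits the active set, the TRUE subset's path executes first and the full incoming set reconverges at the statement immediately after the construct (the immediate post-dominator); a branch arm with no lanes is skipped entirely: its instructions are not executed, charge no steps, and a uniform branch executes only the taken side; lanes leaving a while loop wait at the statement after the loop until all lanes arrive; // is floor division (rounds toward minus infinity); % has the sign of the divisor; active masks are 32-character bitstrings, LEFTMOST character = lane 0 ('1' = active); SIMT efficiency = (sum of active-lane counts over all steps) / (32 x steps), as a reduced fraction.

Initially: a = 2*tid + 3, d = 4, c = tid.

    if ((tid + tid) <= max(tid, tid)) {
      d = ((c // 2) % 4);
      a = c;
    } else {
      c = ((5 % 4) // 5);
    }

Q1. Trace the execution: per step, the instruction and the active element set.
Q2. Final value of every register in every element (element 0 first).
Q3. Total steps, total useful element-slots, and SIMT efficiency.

step 0: eval ((tid + tid) <= max(tid, tid)) 11111111111111111111111111111111
step 1: d <- ((c // 2) % 4)          10000000000000000000000000000000
step 2: a <- c                       10000000000000000000000000000000
step 3: c <- ((5 % 4) // 5)          01111111111111111111111111111111

Answer: 4 steps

a: 0,5,7,9,11,13,15,17,19,21,23,25,27,29,31,33,35,37,39,41,43,45,47,49,51,53,55,57,59,61,63,65
d: 0,4,4,4,4,4,4,4,4,4,4,4,4,4,4,4,4,4,4,4,4,4,4,4,4,4,4,4,4,4,4,4
c: 0,0,0,0,0,0,0,0,0,0,0,0,0,0,0,0,0,0,0,0,0,0,0,0,0,0,0,0,0,0,0,0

steps = 4; useful = 65; efficiency = 65/128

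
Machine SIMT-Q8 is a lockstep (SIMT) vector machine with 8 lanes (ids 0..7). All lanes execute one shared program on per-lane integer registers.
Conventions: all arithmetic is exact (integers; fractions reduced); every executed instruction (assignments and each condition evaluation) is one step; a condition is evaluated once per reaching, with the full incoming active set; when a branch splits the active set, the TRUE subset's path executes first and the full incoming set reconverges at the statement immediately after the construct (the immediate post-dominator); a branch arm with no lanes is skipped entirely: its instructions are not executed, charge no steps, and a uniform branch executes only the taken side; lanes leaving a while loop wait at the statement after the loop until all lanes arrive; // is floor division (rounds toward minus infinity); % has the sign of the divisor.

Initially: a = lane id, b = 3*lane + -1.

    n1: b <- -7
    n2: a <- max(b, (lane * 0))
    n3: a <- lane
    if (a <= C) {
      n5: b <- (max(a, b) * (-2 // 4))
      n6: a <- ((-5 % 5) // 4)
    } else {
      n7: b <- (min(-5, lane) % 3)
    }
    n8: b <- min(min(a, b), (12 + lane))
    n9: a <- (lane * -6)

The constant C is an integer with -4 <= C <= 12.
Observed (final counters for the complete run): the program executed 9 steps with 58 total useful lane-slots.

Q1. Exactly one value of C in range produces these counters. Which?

Answer: C = 1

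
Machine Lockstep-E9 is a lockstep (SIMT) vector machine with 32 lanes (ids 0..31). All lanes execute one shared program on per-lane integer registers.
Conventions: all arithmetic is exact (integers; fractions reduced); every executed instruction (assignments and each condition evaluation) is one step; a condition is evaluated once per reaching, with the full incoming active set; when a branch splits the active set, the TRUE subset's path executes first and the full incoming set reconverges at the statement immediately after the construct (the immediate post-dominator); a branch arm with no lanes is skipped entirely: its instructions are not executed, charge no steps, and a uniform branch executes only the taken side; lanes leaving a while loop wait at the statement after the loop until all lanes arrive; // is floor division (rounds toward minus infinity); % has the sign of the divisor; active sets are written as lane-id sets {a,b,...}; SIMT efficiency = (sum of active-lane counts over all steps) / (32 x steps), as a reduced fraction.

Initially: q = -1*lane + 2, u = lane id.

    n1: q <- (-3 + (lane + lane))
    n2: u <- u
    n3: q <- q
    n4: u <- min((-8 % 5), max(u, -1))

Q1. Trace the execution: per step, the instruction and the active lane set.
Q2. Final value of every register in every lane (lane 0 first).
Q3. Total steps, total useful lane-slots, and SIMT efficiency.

step 0: q <- (-3 + (lane + lane))    {0,1,2,3,4,5,6,7,8,9,10,11,12,13,14,15,16,17,18,19,20,21,22,23,24,25,26,27,28,29,30,31}
step 1: u <- u                       {0,1,2,3,4,5,6,7,8,9,10,11,12,13,14,15,16,17,18,19,20,21,22,23,24,25,26,27,28,29,30,31}
step 2: q <- q                       {0,1,2,3,4,5,6,7,8,9,10,11,12,13,14,15,16,17,18,19,20,21,22,23,24,25,26,27,28,29,30,31}
step 3: u <- min((-8 % 5), max(u, -1)) {0,1,2,3,4,5,6,7,8,9,10,11,12,13,14,15,16,17,18,19,20,21,22,23,24,25,26,27,28,29,30,31}

Answer: 4 steps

q: -3,-1,1,3,5,7,9,11,13,15,17,19,21,23,25,27,29,31,33,35,37,39,41,43,45,47,49,51,53,55,57,59
u: 0,1,2,2,2,2,2,2,2,2,2,2,2,2,2,2,2,2,2,2,2,2,2,2,2,2,2,2,2,2,2,2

steps = 4; useful = 128; efficiency = 128/128 = 1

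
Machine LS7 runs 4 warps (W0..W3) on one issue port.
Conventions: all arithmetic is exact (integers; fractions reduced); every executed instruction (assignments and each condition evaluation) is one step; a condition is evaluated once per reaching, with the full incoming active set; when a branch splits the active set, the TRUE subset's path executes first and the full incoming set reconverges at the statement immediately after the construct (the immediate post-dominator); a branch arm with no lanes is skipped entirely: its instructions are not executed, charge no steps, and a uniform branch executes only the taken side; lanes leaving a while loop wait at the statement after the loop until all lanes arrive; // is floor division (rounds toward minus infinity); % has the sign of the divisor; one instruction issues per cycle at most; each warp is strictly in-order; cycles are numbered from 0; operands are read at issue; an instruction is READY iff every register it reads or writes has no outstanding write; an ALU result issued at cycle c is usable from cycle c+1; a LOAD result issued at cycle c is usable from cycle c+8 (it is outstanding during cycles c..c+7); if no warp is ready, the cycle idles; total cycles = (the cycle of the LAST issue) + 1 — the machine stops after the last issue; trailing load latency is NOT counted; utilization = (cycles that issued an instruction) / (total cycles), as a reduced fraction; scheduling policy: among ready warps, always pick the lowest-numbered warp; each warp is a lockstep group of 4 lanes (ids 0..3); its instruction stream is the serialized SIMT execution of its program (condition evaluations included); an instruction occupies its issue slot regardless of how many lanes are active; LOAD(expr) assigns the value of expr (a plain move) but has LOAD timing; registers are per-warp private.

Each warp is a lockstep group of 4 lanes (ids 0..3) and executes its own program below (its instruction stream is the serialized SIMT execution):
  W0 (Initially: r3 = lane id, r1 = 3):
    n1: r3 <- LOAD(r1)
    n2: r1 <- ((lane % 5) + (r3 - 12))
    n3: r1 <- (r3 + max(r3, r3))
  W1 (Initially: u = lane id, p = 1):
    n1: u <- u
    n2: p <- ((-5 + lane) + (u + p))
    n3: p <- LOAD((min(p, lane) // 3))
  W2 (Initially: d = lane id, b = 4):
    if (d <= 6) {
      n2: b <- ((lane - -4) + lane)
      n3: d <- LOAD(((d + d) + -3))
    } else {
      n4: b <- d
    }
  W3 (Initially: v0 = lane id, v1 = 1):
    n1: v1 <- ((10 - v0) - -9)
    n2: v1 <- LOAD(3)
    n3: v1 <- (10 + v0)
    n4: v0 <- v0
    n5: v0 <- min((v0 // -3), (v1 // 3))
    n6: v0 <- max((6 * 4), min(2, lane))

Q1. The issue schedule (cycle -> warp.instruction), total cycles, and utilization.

cycle 0: W0.I0
cycle 1: W1.I0
cycle 2: W1.I1
cycle 3: W1.I2
cycle 4: W2.I0
cycle 5: W2.I1
cycle 6: W2.I2
cycle 7: W3.I0
cycle 8: W0.I1
cycle 9: W0.I2
cycle 10: W3.I1
cycle 11: idle
cycle 12: idle
cycle 13: idle
cycle 14: idle
cycle 15: idle
cycle 16: idle
cycle 17: idle
cycle 18: W3.I2
cycle 19: W3.I3
cycle 20: W3.I4
cycle 21: W3.I5

Answer: 22 cycles, utilization 15/22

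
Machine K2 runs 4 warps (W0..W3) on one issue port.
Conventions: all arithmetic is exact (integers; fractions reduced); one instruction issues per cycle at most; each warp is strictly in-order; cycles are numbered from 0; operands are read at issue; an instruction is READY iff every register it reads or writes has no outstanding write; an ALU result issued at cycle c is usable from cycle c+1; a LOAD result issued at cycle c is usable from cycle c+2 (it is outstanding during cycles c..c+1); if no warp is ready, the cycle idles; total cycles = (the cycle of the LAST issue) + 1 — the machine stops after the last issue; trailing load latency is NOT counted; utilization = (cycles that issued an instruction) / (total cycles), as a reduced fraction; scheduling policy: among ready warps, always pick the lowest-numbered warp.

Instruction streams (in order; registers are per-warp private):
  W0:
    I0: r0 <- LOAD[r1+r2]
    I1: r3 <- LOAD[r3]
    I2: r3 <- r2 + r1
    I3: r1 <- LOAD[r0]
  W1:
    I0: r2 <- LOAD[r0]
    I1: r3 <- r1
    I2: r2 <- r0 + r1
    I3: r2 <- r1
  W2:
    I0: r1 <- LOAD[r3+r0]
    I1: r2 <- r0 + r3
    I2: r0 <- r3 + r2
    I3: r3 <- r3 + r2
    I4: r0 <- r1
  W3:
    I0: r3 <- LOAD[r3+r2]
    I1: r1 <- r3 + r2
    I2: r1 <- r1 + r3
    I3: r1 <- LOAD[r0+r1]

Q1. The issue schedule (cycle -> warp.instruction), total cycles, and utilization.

cycle 0: W0.I0
cycle 1: W0.I1
cycle 2: W1.I0
cycle 3: W0.I2
cycle 4: W0.I3
cycle 5: W1.I1
cycle 6: W1.I2
cycle 7: W1.I3
cycle 8: W2.I0
cycle 9: W2.I1
cycle 10: W2.I2
cycle 11: W2.I3
cycle 12: W2.I4
cycle 13: W3.I0
cycle 14: idle
cycle 15: W3.I1
cycle 16: W3.I2
cycle 17: W3.I3

Answer: 18 cycles, utilization 17/18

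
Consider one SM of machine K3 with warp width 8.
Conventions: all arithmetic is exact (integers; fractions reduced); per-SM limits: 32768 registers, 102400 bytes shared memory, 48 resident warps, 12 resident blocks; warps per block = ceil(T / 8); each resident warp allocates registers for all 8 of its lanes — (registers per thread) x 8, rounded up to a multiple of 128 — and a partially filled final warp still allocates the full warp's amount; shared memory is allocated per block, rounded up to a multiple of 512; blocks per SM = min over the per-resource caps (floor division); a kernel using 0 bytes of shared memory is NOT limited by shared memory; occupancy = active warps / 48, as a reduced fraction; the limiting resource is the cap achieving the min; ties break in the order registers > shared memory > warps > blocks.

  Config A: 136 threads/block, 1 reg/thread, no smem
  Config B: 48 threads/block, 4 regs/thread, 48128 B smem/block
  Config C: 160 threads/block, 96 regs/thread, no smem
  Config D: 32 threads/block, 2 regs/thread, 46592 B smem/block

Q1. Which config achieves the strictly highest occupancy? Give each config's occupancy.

occupancies: A 17/24, B 1/4, C 5/6, D 1/6

Answer: C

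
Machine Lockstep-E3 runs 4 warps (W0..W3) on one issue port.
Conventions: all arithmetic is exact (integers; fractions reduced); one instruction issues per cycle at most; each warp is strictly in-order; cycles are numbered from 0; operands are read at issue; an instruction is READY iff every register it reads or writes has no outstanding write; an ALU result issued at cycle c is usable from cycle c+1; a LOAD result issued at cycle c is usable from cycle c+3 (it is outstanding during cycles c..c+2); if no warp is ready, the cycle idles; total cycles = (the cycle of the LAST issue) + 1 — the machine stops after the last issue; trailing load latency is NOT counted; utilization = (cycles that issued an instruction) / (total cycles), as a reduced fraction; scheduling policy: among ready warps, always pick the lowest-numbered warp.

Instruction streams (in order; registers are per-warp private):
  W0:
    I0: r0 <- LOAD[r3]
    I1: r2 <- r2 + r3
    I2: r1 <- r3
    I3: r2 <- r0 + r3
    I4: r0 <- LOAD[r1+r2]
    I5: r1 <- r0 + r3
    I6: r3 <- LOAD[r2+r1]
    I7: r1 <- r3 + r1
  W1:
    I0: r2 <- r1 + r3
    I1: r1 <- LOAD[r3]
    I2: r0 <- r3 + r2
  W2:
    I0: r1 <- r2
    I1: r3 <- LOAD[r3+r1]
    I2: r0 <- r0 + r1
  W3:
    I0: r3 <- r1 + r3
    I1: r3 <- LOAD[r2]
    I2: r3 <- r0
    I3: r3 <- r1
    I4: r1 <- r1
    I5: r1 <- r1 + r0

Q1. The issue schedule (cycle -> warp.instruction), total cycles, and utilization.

cycle 0: W0.I0
cycle 1: W0.I1
cycle 2: W0.I2
cycle 3: W0.I3
cycle 4: W0.I4
cycle 5: W1.I0
cycle 6: W1.I1
cycle 7: W0.I5
cycle 8: W0.I6
cycle 9: W1.I2
cycle 10: W2.I0
cycle 11: W0.I7
cycle 12: W2.I1
cycle 13: W2.I2
cycle 14: W3.I0
cycle 15: W3.I1
cycle 16: idle
cycle 17: idle
cycle 18: W3.I2
cycle 19: W3.I3
cycle 20: W3.I4
cycle 21: W3.I5

Answer: 22 cycles, utilization 10/11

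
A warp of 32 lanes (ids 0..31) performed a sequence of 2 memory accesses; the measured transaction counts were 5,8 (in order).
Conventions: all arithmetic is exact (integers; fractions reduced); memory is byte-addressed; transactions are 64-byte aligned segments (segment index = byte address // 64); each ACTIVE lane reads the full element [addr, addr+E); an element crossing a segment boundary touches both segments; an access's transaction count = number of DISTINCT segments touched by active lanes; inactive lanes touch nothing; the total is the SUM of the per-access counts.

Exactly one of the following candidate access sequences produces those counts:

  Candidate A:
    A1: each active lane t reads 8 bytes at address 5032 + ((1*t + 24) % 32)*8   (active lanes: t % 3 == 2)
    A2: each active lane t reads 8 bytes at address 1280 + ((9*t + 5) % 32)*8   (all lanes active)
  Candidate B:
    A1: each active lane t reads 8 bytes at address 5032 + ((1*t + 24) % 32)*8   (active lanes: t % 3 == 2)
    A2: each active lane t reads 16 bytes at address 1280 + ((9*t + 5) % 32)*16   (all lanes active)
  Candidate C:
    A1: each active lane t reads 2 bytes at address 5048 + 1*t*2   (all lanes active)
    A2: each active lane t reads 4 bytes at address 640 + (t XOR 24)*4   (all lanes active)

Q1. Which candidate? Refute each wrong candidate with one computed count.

A: A2 gives 4 transactions, not 8
C: A1 gives 2 transactions, not 5
B: all counts match (5,8)

Answer: B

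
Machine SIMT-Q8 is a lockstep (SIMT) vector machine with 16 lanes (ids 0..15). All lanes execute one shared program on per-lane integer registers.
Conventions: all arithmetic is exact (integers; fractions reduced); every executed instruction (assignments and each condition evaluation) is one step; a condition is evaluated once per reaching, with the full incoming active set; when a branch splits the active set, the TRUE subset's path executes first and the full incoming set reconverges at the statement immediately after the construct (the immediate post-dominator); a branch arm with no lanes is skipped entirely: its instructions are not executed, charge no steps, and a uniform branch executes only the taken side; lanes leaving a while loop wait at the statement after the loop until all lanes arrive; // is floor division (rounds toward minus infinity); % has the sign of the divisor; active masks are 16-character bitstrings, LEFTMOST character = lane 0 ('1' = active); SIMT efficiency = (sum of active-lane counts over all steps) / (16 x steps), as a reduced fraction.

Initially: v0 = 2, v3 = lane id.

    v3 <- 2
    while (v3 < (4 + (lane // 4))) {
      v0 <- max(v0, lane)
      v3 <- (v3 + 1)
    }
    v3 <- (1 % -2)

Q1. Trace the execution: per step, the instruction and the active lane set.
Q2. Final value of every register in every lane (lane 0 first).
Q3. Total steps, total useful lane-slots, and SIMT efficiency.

step 0: v3 <- 2                      1111111111111111
step 1: eval (v3 < (4 + (lane // 4))) 1111111111111111
step 2: v0 <- max(v0, lane)          1111111111111111
step 3: v3 <- (v3 + 1)               1111111111111111
step 4: eval (v3 < (4 + (lane // 4))) 1111111111111111
step 5: v0 <- max(v0, lane)          1111111111111111
step 6: v3 <- (v3 + 1)               1111111111111111
step 7: eval (v3 < (4 + (lane // 4))) 1111111111111111
step 8: v0 <- max(v0, lane)          0000111111111111
step 9: v3 <- (v3 + 1)               0000111111111111
step 10: eval (v3 < (4 + (lane // 4))) 0000111111111111
step 11: v0 <- max(v0, lane)          0000000011111111
step 12: v3 <- (v3 + 1)               0000000011111111
step 13: eval (v3 < (4 + (lane // 4))) 0000000011111111
step 14: v0 <- max(v0, lane)          0000000000001111
step 15: v3 <- (v3 + 1)               0000000000001111
step 16: eval (v3 < (4 + (lane // 4))) 0000000000001111
step 17: v3 <- (1 % -2)               1111111111111111

Answer: 18 steps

v0: 2,2,2,3,4,5,6,7,8,9,10,11,12,13,14,15
v3: -1,-1,-1,-1,-1,-1,-1,-1,-1,-1,-1,-1,-1,-1,-1,-1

steps = 18; useful = 216; efficiency = 216/288 = 3/4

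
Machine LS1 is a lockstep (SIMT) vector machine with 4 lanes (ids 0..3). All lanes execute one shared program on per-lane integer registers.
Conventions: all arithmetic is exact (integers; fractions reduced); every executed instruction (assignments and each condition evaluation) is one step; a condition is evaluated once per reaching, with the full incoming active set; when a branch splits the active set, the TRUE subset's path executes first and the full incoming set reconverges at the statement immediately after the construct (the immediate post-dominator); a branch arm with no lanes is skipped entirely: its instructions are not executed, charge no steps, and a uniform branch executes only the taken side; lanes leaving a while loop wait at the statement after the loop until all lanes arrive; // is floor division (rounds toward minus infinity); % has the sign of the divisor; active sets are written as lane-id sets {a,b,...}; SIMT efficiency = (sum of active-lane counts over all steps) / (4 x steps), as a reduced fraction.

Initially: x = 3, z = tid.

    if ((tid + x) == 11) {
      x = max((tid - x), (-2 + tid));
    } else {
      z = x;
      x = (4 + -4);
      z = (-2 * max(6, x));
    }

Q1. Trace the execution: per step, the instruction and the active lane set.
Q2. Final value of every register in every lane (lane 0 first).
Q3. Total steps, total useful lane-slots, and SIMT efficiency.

step 0: eval ((tid + x) == 11)       {0,1,2,3}
step 1: z <- x                       {0,1,2,3}
step 2: x <- (4 + -4)                {0,1,2,3}
step 3: z <- (-2 * max(6, x))        {0,1,2,3}

Answer: 4 steps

x: 0,0,0,0
z: -12,-12,-12,-12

steps = 4; useful = 16; efficiency = 16/16 = 1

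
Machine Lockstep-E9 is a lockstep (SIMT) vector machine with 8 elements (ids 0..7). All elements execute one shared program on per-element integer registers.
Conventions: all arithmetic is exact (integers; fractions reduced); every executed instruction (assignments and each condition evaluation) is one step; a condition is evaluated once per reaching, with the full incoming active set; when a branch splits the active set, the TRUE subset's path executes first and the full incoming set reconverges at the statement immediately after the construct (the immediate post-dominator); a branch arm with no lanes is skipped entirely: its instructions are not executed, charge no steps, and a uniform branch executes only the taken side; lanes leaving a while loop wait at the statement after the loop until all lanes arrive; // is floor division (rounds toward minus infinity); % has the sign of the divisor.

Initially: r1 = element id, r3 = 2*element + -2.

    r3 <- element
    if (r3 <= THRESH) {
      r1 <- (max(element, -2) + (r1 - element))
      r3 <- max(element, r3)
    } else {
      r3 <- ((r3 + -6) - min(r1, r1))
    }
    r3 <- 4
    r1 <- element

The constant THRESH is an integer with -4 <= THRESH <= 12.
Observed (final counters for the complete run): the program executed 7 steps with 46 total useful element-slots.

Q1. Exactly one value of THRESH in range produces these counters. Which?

Answer: THRESH = 5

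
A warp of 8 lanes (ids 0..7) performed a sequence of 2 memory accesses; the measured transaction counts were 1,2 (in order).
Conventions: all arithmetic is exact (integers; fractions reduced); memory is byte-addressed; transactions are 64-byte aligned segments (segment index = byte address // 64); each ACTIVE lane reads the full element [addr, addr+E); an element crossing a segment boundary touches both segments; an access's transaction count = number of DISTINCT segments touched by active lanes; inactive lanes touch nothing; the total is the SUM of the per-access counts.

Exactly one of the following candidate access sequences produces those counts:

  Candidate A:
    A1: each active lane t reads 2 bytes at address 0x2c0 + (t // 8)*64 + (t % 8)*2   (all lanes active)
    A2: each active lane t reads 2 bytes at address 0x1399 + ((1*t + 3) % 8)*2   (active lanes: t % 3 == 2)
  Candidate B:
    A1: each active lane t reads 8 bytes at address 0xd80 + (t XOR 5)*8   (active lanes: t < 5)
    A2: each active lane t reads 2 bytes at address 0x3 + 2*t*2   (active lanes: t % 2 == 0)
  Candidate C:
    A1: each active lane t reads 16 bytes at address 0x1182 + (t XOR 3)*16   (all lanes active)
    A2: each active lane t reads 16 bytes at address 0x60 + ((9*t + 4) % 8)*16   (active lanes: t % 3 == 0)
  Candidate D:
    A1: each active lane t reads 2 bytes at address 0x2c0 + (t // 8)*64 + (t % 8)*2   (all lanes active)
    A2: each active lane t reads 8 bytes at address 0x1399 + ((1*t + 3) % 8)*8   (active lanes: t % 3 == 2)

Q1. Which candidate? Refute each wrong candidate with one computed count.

A: A2 gives 1 transaction, not 2
B: A2 gives 1 transaction, not 2
C: A1 gives 3 transactions, not 1
D: all counts match (1,2)

Answer: D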